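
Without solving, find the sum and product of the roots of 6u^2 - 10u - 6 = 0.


For au^2+bu+c=0: sum = -b/a, product = c/a.
a=6, b=-10, c=-6
Sum = -(-10)/6 = 5/3
Product = (-6)/6 = -1


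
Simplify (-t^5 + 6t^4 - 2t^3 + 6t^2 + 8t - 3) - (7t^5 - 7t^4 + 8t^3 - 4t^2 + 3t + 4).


Distribute the minus sign:
  (-t^5 + 6t^4 - 2t^3 + 6t^2 + 8t - 3)
- (7t^5 - 7t^4 + 8t^3 - 4t^2 + 3t + 4)
Negate second polynomial: -7t^5 + 7t^4 - 8t^3 + 4t^2 - 3t - 4
Add: -8t^5 + 13t^4 - 10t^3 + 10t^2 + 5t - 7


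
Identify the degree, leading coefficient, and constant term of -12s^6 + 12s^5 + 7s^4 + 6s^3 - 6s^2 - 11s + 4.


Highest power of s is 6, with coefficient -12. Constant term is 4.
Degree = 6, leading coefficient = -12, constant term = 4


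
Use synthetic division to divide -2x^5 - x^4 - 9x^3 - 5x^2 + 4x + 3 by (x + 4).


Synthetic division with c = -4. Coefficients: -2, -1, -9, -5, 4, 3
Bring down -2.
  -2 * -4 = 8; 8 - 1 = 7
  7 * -4 = -28; -28 - 9 = -37
  -37 * -4 = 148; 148 - 5 = 143
  143 * -4 = -572; -572 + 4 = -568
  -568 * -4 = 2272; 2272 + 3 = 2275
Quotient: -2x^4 + 7x^3 - 37x^2 + 143x - 568, Remainder: 2275


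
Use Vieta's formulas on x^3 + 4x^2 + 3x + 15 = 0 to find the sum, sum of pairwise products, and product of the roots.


Monic cubic x^3+bx^2+cx+d=0: sum=-b, pairwise sum=c, product=-d.
b=4, c=3, d=15
r1+r2+r3 = -4
r1r2+r1r3+r2r3 = 3
r1r2r3 = -15


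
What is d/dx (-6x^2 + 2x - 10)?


Apply the power rule term by term:
  d/dx(-6x^2) = -12x
  d/dx(2x) = 2
  d/dx(-10) = 0
p'(x) = -12x + 2


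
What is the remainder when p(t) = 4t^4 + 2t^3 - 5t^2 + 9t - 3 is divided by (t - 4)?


By the Remainder Theorem, the remainder equals p(4):
  4*(4)^4 = 1024
  2*(4)^3 = 128
  -5*(4)^2 = -80
  9*(4)^1 = 36
  constant: -3
Sum: 1024 + 128 - 80 + 36 - 3 = 1105


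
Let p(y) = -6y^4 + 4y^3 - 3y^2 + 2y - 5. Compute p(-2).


Using direct substitution:
  -6 * (-2)^4 = -96
  4 * (-2)^3 = -32
  -3 * (-2)^2 = -12
  2 * (-2)^1 = -4
  constant: -5
Sum = -96 - 32 - 12 - 4 - 5 = -149


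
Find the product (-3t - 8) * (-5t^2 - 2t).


Distribute each term of the first polynomial:
  (-3t)(-5t^2 - 2t) = 15t^3 + 6t^2
  (-8)(-5t^2 - 2t) = 40t^2 + 16t
Sum: 15t^3 + 46t^2 + 16t


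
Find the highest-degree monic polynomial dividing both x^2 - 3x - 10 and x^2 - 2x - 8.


Factor each:
  x^2 - 3x - 10 = (x + 2)(x - 5)
  x^2 - 2x - 8 = (x + 2)(x - 4)
Common monic factor: x + 2


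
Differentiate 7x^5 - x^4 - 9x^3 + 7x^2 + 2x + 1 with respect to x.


Apply the power rule term by term:
  d/dx(7x^5) = 35x^4
  d/dx(-x^4) = -4x^3
  d/dx(-9x^3) = -27x^2
  d/dx(7x^2) = 14x
  d/dx(2x) = 2
  d/dx(1) = 0
p'(x) = 35x^4 - 4x^3 - 27x^2 + 14x + 2


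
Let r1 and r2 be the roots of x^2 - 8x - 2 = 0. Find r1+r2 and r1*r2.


For ax^2+bx+c=0: sum = -b/a, product = c/a.
a=1, b=-8, c=-2
Sum = -(-8)/1 = 8
Product = (-2)/1 = -2


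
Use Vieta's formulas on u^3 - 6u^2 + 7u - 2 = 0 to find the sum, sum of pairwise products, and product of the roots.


Monic cubic u^3+bu^2+cu+d=0: sum=-b, pairwise sum=c, product=-d.
b=-6, c=7, d=-2
r1+r2+r3 = 6
r1r2+r1r3+r2r3 = 7
r1r2r3 = 2


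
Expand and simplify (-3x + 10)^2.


Expand (-3x + 10)^2 by repeated multiplication:
= 9x^2 - 60x + 100


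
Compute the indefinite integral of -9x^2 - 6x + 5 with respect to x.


Reverse power rule on each term:
  ∫ -9x^2 dx = -3x^3
  ∫ -6x dx = -3x^2
  ∫ 5 dx = 5x
F(x) = -3x^3 - 3x^2 + 5x + C


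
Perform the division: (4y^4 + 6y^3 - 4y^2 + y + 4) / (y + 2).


(4y^4 + 6y^3 - 4y^2 + y + 4) / (y + 2)
Step 1: 4y^3 * (y + 2) = 4y^4 + 8y^3; subtract.
Step 2: -2y^2 * (y + 2) = -2y^3 - 4y^2; subtract.
Step 3: 0 * (y + 2) = 0; subtract.
Step 4: 1 * (y + 2) = y + 2; subtract.
Quotient: 4y^3 - 2y^2 + 1, Remainder: 2


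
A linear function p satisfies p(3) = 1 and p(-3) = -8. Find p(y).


p(y) = my + b. Using p(3)=1, p(-3)=-8:
m = (1 + 8)/(3 + 3) = 9/6 = 3/2
b = 1 - m*(3) = 1 - 9/2 = -7/2
p(y) = (3/2)y - (7/2)


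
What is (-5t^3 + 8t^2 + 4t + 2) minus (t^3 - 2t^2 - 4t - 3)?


Distribute the minus sign:
  (-5t^3 + 8t^2 + 4t + 2)
- (t^3 - 2t^2 - 4t - 3)
Negate second polynomial: -t^3 + 2t^2 + 4t + 3
Add: -6t^3 + 10t^2 + 8t + 5


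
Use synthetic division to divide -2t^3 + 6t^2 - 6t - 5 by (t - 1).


Synthetic division with c = 1. Coefficients: -2, 6, -6, -5
Bring down -2.
  -2 * 1 = -2; -2 + 6 = 4
  4 * 1 = 4; 4 - 6 = -2
  -2 * 1 = -2; -2 - 5 = -7
Quotient: -2t^2 + 4t - 2, Remainder: -7


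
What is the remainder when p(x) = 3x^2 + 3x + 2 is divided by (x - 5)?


By the Remainder Theorem, the remainder equals p(5):
  3*(5)^2 = 75
  3*(5)^1 = 15
  constant: 2
Sum: 75 + 15 + 2 = 92


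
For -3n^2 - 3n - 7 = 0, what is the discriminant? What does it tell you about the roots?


D = b^2 - 4ac = (-3)^2 - 4(-3)(-7) = 9 - 84 = -75
Since D < 0: two complex conjugate roots (no real roots)


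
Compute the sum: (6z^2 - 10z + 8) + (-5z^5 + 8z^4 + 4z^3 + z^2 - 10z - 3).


Align terms by degree and add:
  6z^2 - 10z + 8
  -5z^5 + 8z^4 + 4z^3 + z^2 - 10z - 3
= -5z^5 + 8z^4 + 4z^3 + 7z^2 - 20z + 5


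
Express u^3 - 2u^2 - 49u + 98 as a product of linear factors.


Try integer roots (divisors of 98). u=7: p(7)=0.
Divide out (u - 7): quotient is u^2 + 5u - 14.
Factor the quadratic: (u - 2)(u + 7)
Result: (u - 7)(u - 2)(u + 7)


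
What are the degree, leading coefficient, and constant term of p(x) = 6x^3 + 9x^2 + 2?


Highest power of x is 3, with coefficient 6. Constant term is 2.
Degree = 3, leading coefficient = 6, constant term = 2


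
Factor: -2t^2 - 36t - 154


Roots satisfy r1 + r2 = -b/a = -18 and r1*r2 = c/a = 77.
So r1 = -11, r2 = -7.
-2t^2 - 36t - 154 = -2(t - r1)(t - r2) = -2(t + 11)(t + 7)


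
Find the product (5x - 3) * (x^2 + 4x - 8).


Distribute each term of the first polynomial:
  (5x)(x^2 + 4x - 8) = 5x^3 + 20x^2 - 40x
  (-3)(x^2 + 4x - 8) = -3x^2 - 12x + 24
Sum: 5x^3 + 17x^2 - 52x + 24


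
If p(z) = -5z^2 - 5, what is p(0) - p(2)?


p(0) = -5
p(2) = -25
p(0) - p(2) = -5 + 25 = 20


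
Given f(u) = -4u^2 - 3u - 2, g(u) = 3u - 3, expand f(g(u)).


Substitute g(u) into f:
f(g(u)) = -4*(3u - 3)^2 + (-3)*(3u - 3) + (-2)
(3u - 3)^2 = 9u^2 - 18u + 9
Expand and combine: -36u^2 + 63u - 29


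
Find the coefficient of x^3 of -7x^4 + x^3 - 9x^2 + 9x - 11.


Read off the coefficient of x^3: 1


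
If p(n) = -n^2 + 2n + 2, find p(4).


Using direct substitution:
  -1 * (4)^2 = -16
  2 * (4)^1 = 8
  constant: 2
Sum = -16 + 8 + 2 = -6


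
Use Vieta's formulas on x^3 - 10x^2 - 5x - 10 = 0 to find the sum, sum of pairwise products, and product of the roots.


Monic cubic x^3+bx^2+cx+d=0: sum=-b, pairwise sum=c, product=-d.
b=-10, c=-5, d=-10
r1+r2+r3 = 10
r1r2+r1r3+r2r3 = -5
r1r2r3 = 10


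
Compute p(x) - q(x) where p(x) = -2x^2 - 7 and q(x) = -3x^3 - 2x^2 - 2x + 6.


Distribute the minus sign:
  (-2x^2 - 7)
- (-3x^3 - 2x^2 - 2x + 6)
Negate second polynomial: 3x^3 + 2x^2 + 2x - 6
Add: 3x^3 + 2x - 13


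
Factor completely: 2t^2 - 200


Roots satisfy r1 + r2 = -b/a = 0 and r1*r2 = c/a = -100.
So r1 = -10, r2 = 10.
2t^2 - 200 = 2(t - r1)(t - r2) = 2(t + 10)(t - 10)


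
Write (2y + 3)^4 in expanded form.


Expand (2y + 3)^4 by repeated multiplication:
  (2y + 3)^2 = 4y^2 + 12y + 9
  (2y + 3)^3 = 8y^3 + 36y^2 + 54y + 27
= 16y^4 + 96y^3 + 216y^2 + 216y + 81


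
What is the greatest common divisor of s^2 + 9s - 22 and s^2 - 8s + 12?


Factor each:
  s^2 + 9s - 22 = (s - 2)(s + 11)
  s^2 - 8s + 12 = (s - 2)(s - 6)
Common monic factor: s - 2


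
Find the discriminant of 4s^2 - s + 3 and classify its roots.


D = b^2 - 4ac = (-1)^2 - 4(4)(3) = 1 - 48 = -47
Since D < 0: two complex conjugate roots (no real roots)


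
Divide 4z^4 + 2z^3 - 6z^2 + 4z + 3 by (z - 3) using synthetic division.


Synthetic division with c = 3. Coefficients: 4, 2, -6, 4, 3
Bring down 4.
  4 * 3 = 12; 12 + 2 = 14
  14 * 3 = 42; 42 - 6 = 36
  36 * 3 = 108; 108 + 4 = 112
  112 * 3 = 336; 336 + 3 = 339
Quotient: 4z^3 + 14z^2 + 36z + 112, Remainder: 339


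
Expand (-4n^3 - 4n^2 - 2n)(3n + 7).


Distribute each term of the first polynomial:
  (-4n^3)(3n + 7) = -12n^4 - 28n^3
  (-4n^2)(3n + 7) = -12n^3 - 28n^2
  (-2n)(3n + 7) = -6n^2 - 14n
Sum: -12n^4 - 40n^3 - 34n^2 - 14n


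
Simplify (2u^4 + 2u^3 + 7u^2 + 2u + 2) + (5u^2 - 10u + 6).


Align terms by degree and add:
  2u^4 + 2u^3 + 7u^2 + 2u + 2
+ 5u^2 - 10u + 6
= 2u^4 + 2u^3 + 12u^2 - 8u + 8


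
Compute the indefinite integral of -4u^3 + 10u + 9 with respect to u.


Reverse power rule on each term:
  ∫ -4u^3 du = -u^4
  ∫ 10u du = 5u^2
  ∫ 9 du = 9u
F(u) = -u^4 + 5u^2 + 9u + C


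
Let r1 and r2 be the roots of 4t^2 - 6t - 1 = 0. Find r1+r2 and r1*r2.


For at^2+bt+c=0: sum = -b/a, product = c/a.
a=4, b=-6, c=-1
Sum = -(-6)/4 = 3/2
Product = (-1)/4 = -1/4


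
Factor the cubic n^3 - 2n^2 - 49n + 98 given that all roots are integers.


Try integer roots (divisors of 98). n=2: p(2)=0.
Divide out (n - 2): quotient is n^2 - 49.
Factor the quadratic: (n + 7)(n - 7)
Result: (n - 2)(n + 7)(n - 7)


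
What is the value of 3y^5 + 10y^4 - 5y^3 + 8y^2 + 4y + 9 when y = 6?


Using direct substitution:
  3 * (6)^5 = 23328
  10 * (6)^4 = 12960
  -5 * (6)^3 = -1080
  8 * (6)^2 = 288
  4 * (6)^1 = 24
  constant: 9
Sum = 23328 + 12960 - 1080 + 288 + 24 + 9 = 35529


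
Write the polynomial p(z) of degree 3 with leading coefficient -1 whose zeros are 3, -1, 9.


p(z) = -(z - 3)(z + 1)(z - 9)
Expand: -z^3 + 11z^2 - 15z - 27


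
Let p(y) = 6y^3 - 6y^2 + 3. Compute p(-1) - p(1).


p(-1) = -9
p(1) = 3
p(-1) - p(1) = -9 - 3 = -12


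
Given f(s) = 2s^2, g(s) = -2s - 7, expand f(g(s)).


Substitute g(s) into f:
f(g(s)) = 2*(-2s - 7)^2
(-2s - 7)^2 = 4s^2 + 28s + 49
Expand and combine: 8s^2 + 56s + 98


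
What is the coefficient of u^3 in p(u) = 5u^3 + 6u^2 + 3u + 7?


Read off the coefficient of u^3: 5


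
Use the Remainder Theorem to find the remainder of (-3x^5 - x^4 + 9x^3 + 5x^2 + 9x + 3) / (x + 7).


By the Remainder Theorem, the remainder equals p(-7):
  -3*(-7)^5 = 50421
  -1*(-7)^4 = -2401
  9*(-7)^3 = -3087
  5*(-7)^2 = 245
  9*(-7)^1 = -63
  constant: 3
Sum: 50421 - 2401 - 3087 + 245 - 63 + 3 = 45118


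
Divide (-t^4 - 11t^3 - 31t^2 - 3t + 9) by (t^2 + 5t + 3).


(-t^4 - 11t^3 - 31t^2 - 3t + 9) / (t^2 + 5t + 3)
Step 1: -t^2 * (t^2 + 5t + 3) = -t^4 - 5t^3 - 3t^2; subtract.
Step 2: -6t * (t^2 + 5t + 3) = -6t^3 - 30t^2 - 18t; subtract.
Step 3: 2 * (t^2 + 5t + 3) = 2t^2 + 10t + 6; subtract.
Quotient: -t^2 - 6t + 2, Remainder: 5t + 3


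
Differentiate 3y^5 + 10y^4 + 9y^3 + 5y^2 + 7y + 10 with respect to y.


Apply the power rule term by term:
  d/dy(3y^5) = 15y^4
  d/dy(10y^4) = 40y^3
  d/dy(9y^3) = 27y^2
  d/dy(5y^2) = 10y
  d/dy(7y) = 7
  d/dy(10) = 0
p'(y) = 15y^4 + 40y^3 + 27y^2 + 10y + 7


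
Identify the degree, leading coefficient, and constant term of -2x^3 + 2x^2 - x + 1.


Highest power of x is 3, with coefficient -2. Constant term is 1.
Degree = 3, leading coefficient = -2, constant term = 1


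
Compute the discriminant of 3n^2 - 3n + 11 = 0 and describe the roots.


D = b^2 - 4ac = (-3)^2 - 4(3)(11) = 9 - 132 = -123
Since D < 0: two complex conjugate roots (no real roots)


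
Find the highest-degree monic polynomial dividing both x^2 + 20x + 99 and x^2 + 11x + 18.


Factor each:
  x^2 + 20x + 99 = (x + 9)(x + 11)
  x^2 + 11x + 18 = (x + 9)(x + 2)
Common monic factor: x + 9


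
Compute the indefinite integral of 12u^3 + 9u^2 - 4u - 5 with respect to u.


Reverse power rule on each term:
  ∫ 12u^3 du = 3u^4
  ∫ 9u^2 du = 3u^3
  ∫ -4u du = -2u^2
  ∫ -5 du = -5u
F(u) = 3u^4 + 3u^3 - 2u^2 - 5u + C


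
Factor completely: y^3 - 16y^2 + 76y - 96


Try integer roots (divisors of -96). y=8: p(8)=0.
Divide out (y - 8): quotient is y^2 - 8y + 12.
Factor the quadratic: (y - 2)(y - 6)
Result: (y - 8)(y - 2)(y - 6)


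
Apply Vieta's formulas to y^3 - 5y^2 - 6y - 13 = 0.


Monic cubic y^3+by^2+cy+d=0: sum=-b, pairwise sum=c, product=-d.
b=-5, c=-6, d=-13
r1+r2+r3 = 5
r1r2+r1r3+r2r3 = -6
r1r2r3 = 13


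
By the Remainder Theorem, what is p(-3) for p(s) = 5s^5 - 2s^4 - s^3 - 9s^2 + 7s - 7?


By the Remainder Theorem, the remainder equals p(-3):
  5*(-3)^5 = -1215
  -2*(-3)^4 = -162
  -1*(-3)^3 = 27
  -9*(-3)^2 = -81
  7*(-3)^1 = -21
  constant: -7
Sum: -1215 - 162 + 27 - 81 - 21 - 7 = -1459


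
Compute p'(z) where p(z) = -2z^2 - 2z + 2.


Apply the power rule term by term:
  d/dz(-2z^2) = -4z
  d/dz(-2z) = -2
  d/dz(2) = 0
p'(z) = -4z - 2


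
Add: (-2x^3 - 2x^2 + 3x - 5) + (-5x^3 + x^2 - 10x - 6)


Align terms by degree and add:
  -2x^3 - 2x^2 + 3x - 5
  -5x^3 + x^2 - 10x - 6
= -7x^3 - x^2 - 7x - 11


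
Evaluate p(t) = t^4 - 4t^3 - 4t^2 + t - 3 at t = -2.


Using direct substitution:
  1 * (-2)^4 = 16
  -4 * (-2)^3 = 32
  -4 * (-2)^2 = -16
  1 * (-2)^1 = -2
  constant: -3
Sum = 16 + 32 - 16 - 2 - 3 = 27


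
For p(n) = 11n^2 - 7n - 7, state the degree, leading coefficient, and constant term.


Highest power of n is 2, with coefficient 11. Constant term is -7.
Degree = 2, leading coefficient = 11, constant term = -7


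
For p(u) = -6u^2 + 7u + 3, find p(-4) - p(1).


p(-4) = -121
p(1) = 4
p(-4) - p(1) = -121 - 4 = -125


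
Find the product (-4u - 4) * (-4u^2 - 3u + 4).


Distribute each term of the first polynomial:
  (-4u)(-4u^2 - 3u + 4) = 16u^3 + 12u^2 - 16u
  (-4)(-4u^2 - 3u + 4) = 16u^2 + 12u - 16
Sum: 16u^3 + 28u^2 - 4u - 16


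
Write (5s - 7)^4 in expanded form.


Expand (5s - 7)^4 by repeated multiplication:
  (5s - 7)^2 = 25s^2 - 70s + 49
  (5s - 7)^3 = 125s^3 - 525s^2 + 735s - 343
= 625s^4 - 3500s^3 + 7350s^2 - 6860s + 2401


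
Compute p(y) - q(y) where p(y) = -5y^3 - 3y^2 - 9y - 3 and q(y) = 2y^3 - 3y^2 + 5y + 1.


Distribute the minus sign:
  (-5y^3 - 3y^2 - 9y - 3)
- (2y^3 - 3y^2 + 5y + 1)
Negate second polynomial: -2y^3 + 3y^2 - 5y - 1
Add: -7y^3 - 14y - 4


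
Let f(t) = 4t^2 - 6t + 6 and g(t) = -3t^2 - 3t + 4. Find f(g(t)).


Substitute g(t) into f:
f(g(t)) = 4*(-3t^2 - 3t + 4)^2 + (-6)*(-3t^2 - 3t + 4) + 6
(-3t^2 - 3t + 4)^2 = 9t^4 + 18t^3 - 15t^2 - 24t + 16
Expand and combine: 36t^4 + 72t^3 - 42t^2 - 78t + 46


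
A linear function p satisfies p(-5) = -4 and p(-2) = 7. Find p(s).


p(s) = ms + b. Using p(-5)=-4, p(-2)=7:
m = (-4 - 7)/(-5 + 2) = -11/-3 = 11/3
b = -4 - m*(-5) = -4 + 55/3 = 43/3
p(s) = (11/3)s + (43/3)


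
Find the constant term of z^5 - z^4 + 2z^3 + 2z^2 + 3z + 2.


Read off the constant term: 2


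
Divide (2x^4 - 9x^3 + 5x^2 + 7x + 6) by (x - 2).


(2x^4 - 9x^3 + 5x^2 + 7x + 6) / (x - 2)
Step 1: 2x^3 * (x - 2) = 2x^4 - 4x^3; subtract.
Step 2: -5x^2 * (x - 2) = -5x^3 + 10x^2; subtract.
Step 3: -5x * (x - 2) = -5x^2 + 10x; subtract.
Step 4: -3 * (x - 2) = -3x + 6; subtract.
Quotient: 2x^3 - 5x^2 - 5x - 3, Remainder: 0


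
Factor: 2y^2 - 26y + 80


Roots satisfy r1 + r2 = -b/a = 13 and r1*r2 = c/a = 40.
So r1 = 8, r2 = 5.
2y^2 - 26y + 80 = 2(y - r1)(y - r2) = 2(y - 8)(y - 5)


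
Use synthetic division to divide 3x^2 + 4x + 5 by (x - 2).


Synthetic division with c = 2. Coefficients: 3, 4, 5
Bring down 3.
  3 * 2 = 6; 6 + 4 = 10
  10 * 2 = 20; 20 + 5 = 25
Quotient: 3x + 10, Remainder: 25


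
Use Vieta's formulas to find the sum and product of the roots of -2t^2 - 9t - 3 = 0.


For at^2+bt+c=0: sum = -b/a, product = c/a.
a=-2, b=-9, c=-3
Sum = -(-9)/-2 = -9/2
Product = (-3)/-2 = 3/2


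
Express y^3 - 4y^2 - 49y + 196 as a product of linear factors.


Try integer roots (divisors of 196). y=-7: p(-7)=0.
Divide out (y + 7): quotient is y^2 - 11y + 28.
Factor the quadratic: (y - 4)(y - 7)
Result: (y + 7)(y - 4)(y - 7)


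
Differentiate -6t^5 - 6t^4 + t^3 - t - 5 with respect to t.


Apply the power rule term by term:
  d/dt(-6t^5) = -30t^4
  d/dt(-6t^4) = -24t^3
  d/dt(t^3) = 3t^2
  d/dt(-t) = -1
  d/dt(-5) = 0
p'(t) = -30t^4 - 24t^3 + 3t^2 - 1


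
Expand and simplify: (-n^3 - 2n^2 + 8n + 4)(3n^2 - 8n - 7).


Distribute each term of the first polynomial:
  (-n^3)(3n^2 - 8n - 7) = -3n^5 + 8n^4 + 7n^3
  (-2n^2)(3n^2 - 8n - 7) = -6n^4 + 16n^3 + 14n^2
  (8n)(3n^2 - 8n - 7) = 24n^3 - 64n^2 - 56n
  (4)(3n^2 - 8n - 7) = 12n^2 - 32n - 28
Sum: -3n^5 + 2n^4 + 47n^3 - 38n^2 - 88n - 28


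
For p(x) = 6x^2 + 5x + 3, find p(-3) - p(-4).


p(-3) = 42
p(-4) = 79
p(-3) - p(-4) = 42 - 79 = -37


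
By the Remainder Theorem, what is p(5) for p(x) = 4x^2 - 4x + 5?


By the Remainder Theorem, the remainder equals p(5):
  4*(5)^2 = 100
  -4*(5)^1 = -20
  constant: 5
Sum: 100 - 20 + 5 = 85


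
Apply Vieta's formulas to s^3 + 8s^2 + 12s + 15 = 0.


Monic cubic s^3+bs^2+cs+d=0: sum=-b, pairwise sum=c, product=-d.
b=8, c=12, d=15
r1+r2+r3 = -8
r1r2+r1r3+r2r3 = 12
r1r2r3 = -15


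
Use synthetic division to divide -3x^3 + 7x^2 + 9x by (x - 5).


Synthetic division with c = 5. Coefficients: -3, 7, 9, 0
Bring down -3.
  -3 * 5 = -15; -15 + 7 = -8
  -8 * 5 = -40; -40 + 9 = -31
  -31 * 5 = -155; -155 + 0 = -155
Quotient: -3x^2 - 8x - 31, Remainder: -155


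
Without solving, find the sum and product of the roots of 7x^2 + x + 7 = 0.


For ax^2+bx+c=0: sum = -b/a, product = c/a.
a=7, b=1, c=7
Sum = -(1)/7 = -1/7
Product = (7)/7 = 1


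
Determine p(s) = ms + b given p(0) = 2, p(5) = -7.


p(s) = ms + b. Using p(0)=2, p(5)=-7:
m = (2 + 7)/(0 - 5) = 9/-5 = -9/5
b = 2 - m*(0) = 2 = 2
p(s) = -(9/5)s + 2


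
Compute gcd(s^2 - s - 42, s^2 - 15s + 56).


Factor each:
  s^2 - s - 42 = (s - 7)(s + 6)
  s^2 - 15s + 56 = (s - 7)(s - 8)
Common monic factor: s - 7


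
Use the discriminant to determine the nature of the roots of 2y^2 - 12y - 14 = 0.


D = b^2 - 4ac = (-12)^2 - 4(2)(-14) = 144 + 112 = 256
Since D > 0: two distinct rational roots


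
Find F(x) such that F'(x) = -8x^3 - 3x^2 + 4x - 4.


Reverse power rule on each term:
  ∫ -8x^3 dx = -2x^4
  ∫ -3x^2 dx = -x^3
  ∫ 4x dx = 2x^2
  ∫ -4 dx = -4x
F(x) = -2x^4 - x^3 + 2x^2 - 4x + C


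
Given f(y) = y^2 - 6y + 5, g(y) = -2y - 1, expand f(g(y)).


Substitute g(y) into f:
f(g(y)) = 1*(-2y - 1)^2 + (-6)*(-2y - 1) + 5
(-2y - 1)^2 = 4y^2 + 4y + 1
Expand and combine: 4y^2 + 16y + 12


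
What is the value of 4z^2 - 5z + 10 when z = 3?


Using direct substitution:
  4 * (3)^2 = 36
  -5 * (3)^1 = -15
  constant: 10
Sum = 36 - 15 + 10 = 31


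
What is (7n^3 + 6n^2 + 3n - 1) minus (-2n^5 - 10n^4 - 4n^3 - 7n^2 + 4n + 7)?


Distribute the minus sign:
  (7n^3 + 6n^2 + 3n - 1)
- (-2n^5 - 10n^4 - 4n^3 - 7n^2 + 4n + 7)
Negate second polynomial: 2n^5 + 10n^4 + 4n^3 + 7n^2 - 4n - 7
Add: 2n^5 + 10n^4 + 11n^3 + 13n^2 - n - 8


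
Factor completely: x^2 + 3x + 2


Roots satisfy r1 + r2 = -b/a = -3 and r1*r2 = c/a = 2.
So r1 = -1, r2 = -2.
x^2 + 3x + 2 = (x - r1)(x - r2) = (x + 1)(x + 2)


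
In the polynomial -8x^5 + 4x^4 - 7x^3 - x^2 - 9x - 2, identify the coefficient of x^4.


Read off the coefficient of x^4: 4


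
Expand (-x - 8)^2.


Expand (-x - 8)^2 by repeated multiplication:
= x^2 + 16x + 64


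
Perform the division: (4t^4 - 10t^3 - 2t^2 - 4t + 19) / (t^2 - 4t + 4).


(4t^4 - 10t^3 - 2t^2 - 4t + 19) / (t^2 - 4t + 4)
Step 1: 4t^2 * (t^2 - 4t + 4) = 4t^4 - 16t^3 + 16t^2; subtract.
Step 2: 6t * (t^2 - 4t + 4) = 6t^3 - 24t^2 + 24t; subtract.
Step 3: 6 * (t^2 - 4t + 4) = 6t^2 - 24t + 24; subtract.
Quotient: 4t^2 + 6t + 6, Remainder: -4t - 5


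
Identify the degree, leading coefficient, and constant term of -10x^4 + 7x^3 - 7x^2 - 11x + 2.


Highest power of x is 4, with coefficient -10. Constant term is 2.
Degree = 4, leading coefficient = -10, constant term = 2


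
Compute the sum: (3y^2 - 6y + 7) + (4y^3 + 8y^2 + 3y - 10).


Align terms by degree and add:
  3y^2 - 6y + 7
+ 4y^3 + 8y^2 + 3y - 10
= 4y^3 + 11y^2 - 3y - 3


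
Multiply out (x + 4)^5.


Expand (x + 4)^5 by repeated multiplication:
  (x + 4)^2 = x^2 + 8x + 16
  (x + 4)^3 = x^3 + 12x^2 + 48x + 64
  (x + 4)^4 = x^4 + 16x^3 + 96x^2 + 256x + 256
= x^5 + 20x^4 + 160x^3 + 640x^2 + 1280x + 1024


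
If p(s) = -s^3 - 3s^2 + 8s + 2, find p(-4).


Using direct substitution:
  -1 * (-4)^3 = 64
  -3 * (-4)^2 = -48
  8 * (-4)^1 = -32
  constant: 2
Sum = 64 - 48 - 32 + 2 = -14


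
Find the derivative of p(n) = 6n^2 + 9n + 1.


Apply the power rule term by term:
  d/dn(6n^2) = 12n
  d/dn(9n) = 9
  d/dn(1) = 0
p'(n) = 12n + 9


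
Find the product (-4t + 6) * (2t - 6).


Distribute each term of the first polynomial:
  (-4t)(2t - 6) = -8t^2 + 24t
  (6)(2t - 6) = 12t - 36
Sum: -8t^2 + 36t - 36


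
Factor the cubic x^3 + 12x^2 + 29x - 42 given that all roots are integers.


Try integer roots (divisors of -42). x=-6: p(-6)=0.
Divide out (x + 6): quotient is x^2 + 6x - 7.
Factor the quadratic: (x - 1)(x + 7)
Result: (x + 6)(x - 1)(x + 7)


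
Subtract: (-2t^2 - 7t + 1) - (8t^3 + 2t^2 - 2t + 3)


Distribute the minus sign:
  (-2t^2 - 7t + 1)
- (8t^3 + 2t^2 - 2t + 3)
Negate second polynomial: -8t^3 - 2t^2 + 2t - 3
Add: -8t^3 - 4t^2 - 5t - 2


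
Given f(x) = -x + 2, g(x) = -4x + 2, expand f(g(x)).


Substitute g(x) into f:
f(g(x)) = -1*(-4x + 2) + 2
Expand and combine: 4x


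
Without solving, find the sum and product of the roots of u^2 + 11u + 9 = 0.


For au^2+bu+c=0: sum = -b/a, product = c/a.
a=1, b=11, c=9
Sum = -(11)/1 = -11
Product = (9)/1 = 9


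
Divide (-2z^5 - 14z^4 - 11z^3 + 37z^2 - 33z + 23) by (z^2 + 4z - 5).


(-2z^5 - 14z^4 - 11z^3 + 37z^2 - 33z + 23) / (z^2 + 4z - 5)
Step 1: -2z^3 * (z^2 + 4z - 5) = -2z^5 - 8z^4 + 10z^3; subtract.
Step 2: -6z^2 * (z^2 + 4z - 5) = -6z^4 - 24z^3 + 30z^2; subtract.
Step 3: 3z * (z^2 + 4z - 5) = 3z^3 + 12z^2 - 15z; subtract.
Step 4: -5 * (z^2 + 4z - 5) = -5z^2 - 20z + 25; subtract.
Quotient: -2z^3 - 6z^2 + 3z - 5, Remainder: 2z - 2


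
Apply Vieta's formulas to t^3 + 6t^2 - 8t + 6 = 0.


Monic cubic t^3+bt^2+ct+d=0: sum=-b, pairwise sum=c, product=-d.
b=6, c=-8, d=6
r1+r2+r3 = -6
r1r2+r1r3+r2r3 = -8
r1r2r3 = -6


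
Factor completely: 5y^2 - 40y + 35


Roots satisfy r1 + r2 = -b/a = 8 and r1*r2 = c/a = 7.
So r1 = 1, r2 = 7.
5y^2 - 40y + 35 = 5(y - r1)(y - r2) = 5(y - 1)(y - 7)


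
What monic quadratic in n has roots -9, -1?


p(n) = (n + 9)(n + 1)
Expand: n^2 + 10n + 9


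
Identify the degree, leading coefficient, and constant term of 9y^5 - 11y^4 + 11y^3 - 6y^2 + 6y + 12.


Highest power of y is 5, with coefficient 9. Constant term is 12.
Degree = 5, leading coefficient = 9, constant term = 12


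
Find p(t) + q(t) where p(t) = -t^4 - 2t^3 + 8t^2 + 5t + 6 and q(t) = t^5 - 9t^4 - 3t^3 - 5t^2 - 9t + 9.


Align terms by degree and add:
  -t^4 - 2t^3 + 8t^2 + 5t + 6
+ t^5 - 9t^4 - 3t^3 - 5t^2 - 9t + 9
= t^5 - 10t^4 - 5t^3 + 3t^2 - 4t + 15


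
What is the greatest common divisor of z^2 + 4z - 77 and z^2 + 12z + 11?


Factor each:
  z^2 + 4z - 77 = (z + 11)(z - 7)
  z^2 + 12z + 11 = (z + 11)(z + 1)
Common monic factor: z + 11


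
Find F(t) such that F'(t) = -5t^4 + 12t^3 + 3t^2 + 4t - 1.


Reverse power rule on each term:
  ∫ -5t^4 dt = -t^5
  ∫ 12t^3 dt = 3t^4
  ∫ 3t^2 dt = t^3
  ∫ 4t dt = 2t^2
  ∫ -1 dt = -t
F(t) = -t^5 + 3t^4 + t^3 + 2t^2 - t + C


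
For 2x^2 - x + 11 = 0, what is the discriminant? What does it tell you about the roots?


D = b^2 - 4ac = (-1)^2 - 4(2)(11) = 1 - 88 = -87
Since D < 0: two complex conjugate roots (no real roots)


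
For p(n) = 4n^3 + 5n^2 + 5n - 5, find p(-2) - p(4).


p(-2) = -27
p(4) = 351
p(-2) - p(4) = -27 - 351 = -378


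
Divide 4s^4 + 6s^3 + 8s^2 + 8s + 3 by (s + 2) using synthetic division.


Synthetic division with c = -2. Coefficients: 4, 6, 8, 8, 3
Bring down 4.
  4 * -2 = -8; -8 + 6 = -2
  -2 * -2 = 4; 4 + 8 = 12
  12 * -2 = -24; -24 + 8 = -16
  -16 * -2 = 32; 32 + 3 = 35
Quotient: 4s^3 - 2s^2 + 12s - 16, Remainder: 35


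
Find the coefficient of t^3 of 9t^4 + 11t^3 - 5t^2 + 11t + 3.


Read off the coefficient of t^3: 11


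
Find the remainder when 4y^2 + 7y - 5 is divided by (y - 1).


By the Remainder Theorem, the remainder equals p(1):
  4*(1)^2 = 4
  7*(1)^1 = 7
  constant: -5
Sum: 4 + 7 - 5 = 6


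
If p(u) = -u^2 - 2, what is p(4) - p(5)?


p(4) = -18
p(5) = -27
p(4) - p(5) = -18 + 27 = 9


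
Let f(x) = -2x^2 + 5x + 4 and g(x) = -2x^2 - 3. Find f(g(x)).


Substitute g(x) into f:
f(g(x)) = -2*(-2x^2 - 3)^2 + 5*(-2x^2 - 3) + 4
(-2x^2 - 3)^2 = 4x^4 + 12x^2 + 9
Expand and combine: -8x^4 - 34x^2 - 29


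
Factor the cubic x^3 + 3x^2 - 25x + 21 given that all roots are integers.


Try integer roots (divisors of 21). x=-7: p(-7)=0.
Divide out (x + 7): quotient is x^2 - 4x + 3.
Factor the quadratic: (x - 1)(x - 3)
Result: (x + 7)(x - 1)(x - 3)


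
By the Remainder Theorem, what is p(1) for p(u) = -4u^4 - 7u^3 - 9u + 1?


By the Remainder Theorem, the remainder equals p(1):
  -4*(1)^4 = -4
  -7*(1)^3 = -7
  0*(1)^2 = 0
  -9*(1)^1 = -9
  constant: 1
Sum: -4 - 7 + 0 - 9 + 1 = -19


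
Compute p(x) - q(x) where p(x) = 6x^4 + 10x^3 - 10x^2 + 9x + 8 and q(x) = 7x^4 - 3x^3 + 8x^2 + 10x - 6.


Distribute the minus sign:
  (6x^4 + 10x^3 - 10x^2 + 9x + 8)
- (7x^4 - 3x^3 + 8x^2 + 10x - 6)
Negate second polynomial: -7x^4 + 3x^3 - 8x^2 - 10x + 6
Add: -x^4 + 13x^3 - 18x^2 - x + 14


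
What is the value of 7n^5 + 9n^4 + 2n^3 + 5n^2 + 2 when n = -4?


Using direct substitution:
  7 * (-4)^5 = -7168
  9 * (-4)^4 = 2304
  2 * (-4)^3 = -128
  5 * (-4)^2 = 80
  0 * (-4)^1 = 0
  constant: 2
Sum = -7168 + 2304 - 128 + 80 + 0 + 2 = -4910


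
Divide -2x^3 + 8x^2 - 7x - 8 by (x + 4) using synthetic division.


Synthetic division with c = -4. Coefficients: -2, 8, -7, -8
Bring down -2.
  -2 * -4 = 8; 8 + 8 = 16
  16 * -4 = -64; -64 - 7 = -71
  -71 * -4 = 284; 284 - 8 = 276
Quotient: -2x^2 + 16x - 71, Remainder: 276


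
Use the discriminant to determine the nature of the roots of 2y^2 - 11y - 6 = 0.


D = b^2 - 4ac = (-11)^2 - 4(2)(-6) = 121 + 48 = 169
Since D > 0: two distinct rational roots


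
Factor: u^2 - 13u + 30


Roots satisfy r1 + r2 = -b/a = 13 and r1*r2 = c/a = 30.
So r1 = 10, r2 = 3.
u^2 - 13u + 30 = (u - r1)(u - r2) = (u - 10)(u - 3)


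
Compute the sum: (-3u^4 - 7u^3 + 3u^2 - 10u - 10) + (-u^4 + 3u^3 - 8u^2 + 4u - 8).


Align terms by degree and add:
  -3u^4 - 7u^3 + 3u^2 - 10u - 10
  -u^4 + 3u^3 - 8u^2 + 4u - 8
= -4u^4 - 4u^3 - 5u^2 - 6u - 18


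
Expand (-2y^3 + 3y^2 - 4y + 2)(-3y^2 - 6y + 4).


Distribute each term of the first polynomial:
  (-2y^3)(-3y^2 - 6y + 4) = 6y^5 + 12y^4 - 8y^3
  (3y^2)(-3y^2 - 6y + 4) = -9y^4 - 18y^3 + 12y^2
  (-4y)(-3y^2 - 6y + 4) = 12y^3 + 24y^2 - 16y
  (2)(-3y^2 - 6y + 4) = -6y^2 - 12y + 8
Sum: 6y^5 + 3y^4 - 14y^3 + 30y^2 - 28y + 8


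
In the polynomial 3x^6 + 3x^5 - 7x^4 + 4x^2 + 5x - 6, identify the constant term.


Read off the constant term: -6


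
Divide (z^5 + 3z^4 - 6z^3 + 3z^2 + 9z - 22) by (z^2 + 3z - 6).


(z^5 + 3z^4 - 6z^3 + 3z^2 + 9z - 22) / (z^2 + 3z - 6)
Step 1: z^3 * (z^2 + 3z - 6) = z^5 + 3z^4 - 6z^3; subtract.
Step 2: 0 * (z^2 + 3z - 6) = 0; subtract.
Step 3: 0 * (z^2 + 3z - 6) = 0; subtract.
Step 4: 3 * (z^2 + 3z - 6) = 3z^2 + 9z - 18; subtract.
Quotient: z^3 + 3, Remainder: -4


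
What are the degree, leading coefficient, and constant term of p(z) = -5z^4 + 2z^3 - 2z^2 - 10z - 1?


Highest power of z is 4, with coefficient -5. Constant term is -1.
Degree = 4, leading coefficient = -5, constant term = -1


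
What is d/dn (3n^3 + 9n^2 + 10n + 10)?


Apply the power rule term by term:
  d/dn(3n^3) = 9n^2
  d/dn(9n^2) = 18n
  d/dn(10n) = 10
  d/dn(10) = 0
p'(n) = 9n^2 + 18n + 10


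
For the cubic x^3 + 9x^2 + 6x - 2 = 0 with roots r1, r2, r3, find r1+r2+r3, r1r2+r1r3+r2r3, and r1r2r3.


Monic cubic x^3+bx^2+cx+d=0: sum=-b, pairwise sum=c, product=-d.
b=9, c=6, d=-2
r1+r2+r3 = -9
r1r2+r1r3+r2r3 = 6
r1r2r3 = 2


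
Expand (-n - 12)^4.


Expand (-n - 12)^4 by repeated multiplication:
  (-n - 12)^2 = n^2 + 24n + 144
  (-n - 12)^3 = -n^3 - 36n^2 - 432n - 1728
= n^4 + 48n^3 + 864n^2 + 6912n + 20736


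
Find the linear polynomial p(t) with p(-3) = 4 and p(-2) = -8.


p(t) = mt + b. Using p(-3)=4, p(-2)=-8:
m = (4 + 8)/(-3 + 2) = 12/-1 = -12
b = 4 - m*(-3) = 4 - 36 = -32
p(t) = -12t - 32


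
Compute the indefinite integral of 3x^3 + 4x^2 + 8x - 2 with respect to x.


Reverse power rule on each term:
  ∫ 3x^3 dx = (3/4)x^4
  ∫ 4x^2 dx = (4/3)x^3
  ∫ 8x dx = 4x^2
  ∫ -2 dx = -2x
F(x) = (3/4)x^4 + (4/3)x^3 + 4x^2 - 2x + C


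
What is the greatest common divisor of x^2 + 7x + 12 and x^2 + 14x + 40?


Factor each:
  x^2 + 7x + 12 = (x + 4)(x + 3)
  x^2 + 14x + 40 = (x + 4)(x + 10)
Common monic factor: x + 4


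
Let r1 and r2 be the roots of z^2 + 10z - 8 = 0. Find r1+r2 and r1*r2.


For az^2+bz+c=0: sum = -b/a, product = c/a.
a=1, b=10, c=-8
Sum = -(10)/1 = -10
Product = (-8)/1 = -8


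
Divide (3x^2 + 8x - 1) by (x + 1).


(3x^2 + 8x - 1) / (x + 1)
Step 1: 3x * (x + 1) = 3x^2 + 3x; subtract.
Step 2: 5 * (x + 1) = 5x + 5; subtract.
Quotient: 3x + 5, Remainder: -6


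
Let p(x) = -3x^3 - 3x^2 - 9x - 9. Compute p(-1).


Using direct substitution:
  -3 * (-1)^3 = 3
  -3 * (-1)^2 = -3
  -9 * (-1)^1 = 9
  constant: -9
Sum = 3 - 3 + 9 - 9 = 0


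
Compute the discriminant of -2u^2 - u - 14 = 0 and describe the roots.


D = b^2 - 4ac = (-1)^2 - 4(-2)(-14) = 1 - 112 = -111
Since D < 0: two complex conjugate roots (no real roots)


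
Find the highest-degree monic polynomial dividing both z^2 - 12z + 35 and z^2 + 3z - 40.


Factor each:
  z^2 - 12z + 35 = (z - 5)(z - 7)
  z^2 + 3z - 40 = (z - 5)(z + 8)
Common monic factor: z - 5


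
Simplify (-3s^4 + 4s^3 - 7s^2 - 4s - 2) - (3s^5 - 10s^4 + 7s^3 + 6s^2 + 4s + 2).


Distribute the minus sign:
  (-3s^4 + 4s^3 - 7s^2 - 4s - 2)
- (3s^5 - 10s^4 + 7s^3 + 6s^2 + 4s + 2)
Negate second polynomial: -3s^5 + 10s^4 - 7s^3 - 6s^2 - 4s - 2
Add: -3s^5 + 7s^4 - 3s^3 - 13s^2 - 8s - 4


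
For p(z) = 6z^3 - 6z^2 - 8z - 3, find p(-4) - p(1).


p(-4) = -451
p(1) = -11
p(-4) - p(1) = -451 + 11 = -440


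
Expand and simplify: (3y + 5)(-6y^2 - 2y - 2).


Distribute each term of the first polynomial:
  (3y)(-6y^2 - 2y - 2) = -18y^3 - 6y^2 - 6y
  (5)(-6y^2 - 2y - 2) = -30y^2 - 10y - 10
Sum: -18y^3 - 36y^2 - 16y - 10


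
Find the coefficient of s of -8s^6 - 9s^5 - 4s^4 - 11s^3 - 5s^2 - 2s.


Read off the coefficient of s: -2


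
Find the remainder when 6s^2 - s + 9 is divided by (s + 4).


By the Remainder Theorem, the remainder equals p(-4):
  6*(-4)^2 = 96
  -1*(-4)^1 = 4
  constant: 9
Sum: 96 + 4 + 9 = 109


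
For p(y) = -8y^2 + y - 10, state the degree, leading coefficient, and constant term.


Highest power of y is 2, with coefficient -8. Constant term is -10.
Degree = 2, leading coefficient = -8, constant term = -10


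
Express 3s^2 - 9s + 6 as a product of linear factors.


Roots satisfy r1 + r2 = -b/a = 3 and r1*r2 = c/a = 2.
So r1 = 2, r2 = 1.
3s^2 - 9s + 6 = 3(s - r1)(s - r2) = 3(s - 2)(s - 1)


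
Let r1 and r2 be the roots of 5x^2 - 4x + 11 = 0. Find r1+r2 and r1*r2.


For ax^2+bx+c=0: sum = -b/a, product = c/a.
a=5, b=-4, c=11
Sum = -(-4)/5 = 4/5
Product = (11)/5 = 11/5


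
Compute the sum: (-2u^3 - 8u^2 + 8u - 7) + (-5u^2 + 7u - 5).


Align terms by degree and add:
  -2u^3 - 8u^2 + 8u - 7
  -5u^2 + 7u - 5
= -2u^3 - 13u^2 + 15u - 12


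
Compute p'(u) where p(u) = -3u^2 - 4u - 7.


Apply the power rule term by term:
  d/du(-3u^2) = -6u
  d/du(-4u) = -4
  d/du(-7) = 0
p'(u) = -6u - 4


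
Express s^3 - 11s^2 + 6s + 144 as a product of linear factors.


Try integer roots (divisors of 144). s=6: p(6)=0.
Divide out (s - 6): quotient is s^2 - 5s - 24.
Factor the quadratic: (s - 8)(s + 3)
Result: (s - 6)(s - 8)(s + 3)


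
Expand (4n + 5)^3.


Expand (4n + 5)^3 by repeated multiplication:
  (4n + 5)^2 = 16n^2 + 40n + 25
= 64n^3 + 240n^2 + 300n + 125


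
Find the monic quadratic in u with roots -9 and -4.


p(u) = (u + 9)(u + 4)
Expand: u^2 + 13u + 36


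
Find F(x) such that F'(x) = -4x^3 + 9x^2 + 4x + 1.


Reverse power rule on each term:
  ∫ -4x^3 dx = -x^4
  ∫ 9x^2 dx = 3x^3
  ∫ 4x dx = 2x^2
  ∫ 1 dx = x
F(x) = -x^4 + 3x^3 + 2x^2 + x + C


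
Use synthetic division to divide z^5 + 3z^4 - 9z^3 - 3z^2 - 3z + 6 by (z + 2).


Synthetic division with c = -2. Coefficients: 1, 3, -9, -3, -3, 6
Bring down 1.
  1 * -2 = -2; -2 + 3 = 1
  1 * -2 = -2; -2 - 9 = -11
  -11 * -2 = 22; 22 - 3 = 19
  19 * -2 = -38; -38 - 3 = -41
  -41 * -2 = 82; 82 + 6 = 88
Quotient: z^4 + z^3 - 11z^2 + 19z - 41, Remainder: 88


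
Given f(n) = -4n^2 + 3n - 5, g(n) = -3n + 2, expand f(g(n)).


Substitute g(n) into f:
f(g(n)) = -4*(-3n + 2)^2 + 3*(-3n + 2) + (-5)
(-3n + 2)^2 = 9n^2 - 12n + 4
Expand and combine: -36n^2 + 39n - 15


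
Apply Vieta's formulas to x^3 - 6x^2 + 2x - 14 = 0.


Monic cubic x^3+bx^2+cx+d=0: sum=-b, pairwise sum=c, product=-d.
b=-6, c=2, d=-14
r1+r2+r3 = 6
r1r2+r1r3+r2r3 = 2
r1r2r3 = 14


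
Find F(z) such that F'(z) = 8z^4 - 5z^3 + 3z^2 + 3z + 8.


Reverse power rule on each term:
  ∫ 8z^4 dz = (8/5)z^5
  ∫ -5z^3 dz = -(5/4)z^4
  ∫ 3z^2 dz = z^3
  ∫ 3z dz = (3/2)z^2
  ∫ 8 dz = 8z
F(z) = (8/5)z^5 - (5/4)z^4 + z^3 + (3/2)z^2 + 8z + C


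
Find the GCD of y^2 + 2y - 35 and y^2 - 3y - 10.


Factor each:
  y^2 + 2y - 35 = (y - 5)(y + 7)
  y^2 - 3y - 10 = (y - 5)(y + 2)
Common monic factor: y - 5


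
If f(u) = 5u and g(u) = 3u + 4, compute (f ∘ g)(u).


Substitute g(u) into f:
f(g(u)) = 5*(3u + 4)
Expand and combine: 15u + 20


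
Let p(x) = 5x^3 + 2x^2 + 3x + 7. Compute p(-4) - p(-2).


p(-4) = -293
p(-2) = -31
p(-4) - p(-2) = -293 + 31 = -262


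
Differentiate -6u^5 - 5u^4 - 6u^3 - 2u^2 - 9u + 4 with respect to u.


Apply the power rule term by term:
  d/du(-6u^5) = -30u^4
  d/du(-5u^4) = -20u^3
  d/du(-6u^3) = -18u^2
  d/du(-2u^2) = -4u
  d/du(-9u) = -9
  d/du(4) = 0
p'(u) = -30u^4 - 20u^3 - 18u^2 - 4u - 9


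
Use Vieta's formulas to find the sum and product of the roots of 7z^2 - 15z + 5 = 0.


For az^2+bz+c=0: sum = -b/a, product = c/a.
a=7, b=-15, c=5
Sum = -(-15)/7 = 15/7
Product = (5)/7 = 5/7


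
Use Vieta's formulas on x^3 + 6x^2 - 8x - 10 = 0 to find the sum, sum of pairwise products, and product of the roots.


Monic cubic x^3+bx^2+cx+d=0: sum=-b, pairwise sum=c, product=-d.
b=6, c=-8, d=-10
r1+r2+r3 = -6
r1r2+r1r3+r2r3 = -8
r1r2r3 = 10


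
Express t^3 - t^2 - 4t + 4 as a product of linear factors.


Try integer roots (divisors of 4). t=1: p(1)=0.
Divide out (t - 1): quotient is t^2 - 4.
Factor the quadratic: (t + 2)(t - 2)
Result: (t - 1)(t + 2)(t - 2)


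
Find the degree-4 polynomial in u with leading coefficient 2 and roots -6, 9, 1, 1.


p(u) = 2(u + 6)(u - 9)(u - 1)(u - 1)
Expand: 2u^4 - 10u^3 - 94u^2 + 210u - 108


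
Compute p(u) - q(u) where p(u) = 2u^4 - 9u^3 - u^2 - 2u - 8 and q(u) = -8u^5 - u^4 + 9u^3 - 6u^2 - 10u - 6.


Distribute the minus sign:
  (2u^4 - 9u^3 - u^2 - 2u - 8)
- (-8u^5 - u^4 + 9u^3 - 6u^2 - 10u - 6)
Negate second polynomial: 8u^5 + u^4 - 9u^3 + 6u^2 + 10u + 6
Add: 8u^5 + 3u^4 - 18u^3 + 5u^2 + 8u - 2


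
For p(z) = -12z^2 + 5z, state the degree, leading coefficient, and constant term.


Highest power of z is 2, with coefficient -12. Constant term is 0.
Degree = 2, leading coefficient = -12, constant term = 0


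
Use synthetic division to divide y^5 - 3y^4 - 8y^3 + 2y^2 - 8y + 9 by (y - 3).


Synthetic division with c = 3. Coefficients: 1, -3, -8, 2, -8, 9
Bring down 1.
  1 * 3 = 3; 3 - 3 = 0
  0 * 3 = 0; 0 - 8 = -8
  -8 * 3 = -24; -24 + 2 = -22
  -22 * 3 = -66; -66 - 8 = -74
  -74 * 3 = -222; -222 + 9 = -213
Quotient: y^4 - 8y^2 - 22y - 74, Remainder: -213


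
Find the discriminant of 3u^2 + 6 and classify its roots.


D = b^2 - 4ac = (0)^2 - 4(3)(6) = 0 - 72 = -72
Since D < 0: two complex conjugate roots (no real roots)


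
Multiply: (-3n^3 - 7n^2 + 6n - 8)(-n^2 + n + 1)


Distribute each term of the first polynomial:
  (-3n^3)(-n^2 + n + 1) = 3n^5 - 3n^4 - 3n^3
  (-7n^2)(-n^2 + n + 1) = 7n^4 - 7n^3 - 7n^2
  (6n)(-n^2 + n + 1) = -6n^3 + 6n^2 + 6n
  (-8)(-n^2 + n + 1) = 8n^2 - 8n - 8
Sum: 3n^5 + 4n^4 - 16n^3 + 7n^2 - 2n - 8


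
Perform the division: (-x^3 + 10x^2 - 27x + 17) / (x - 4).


(-x^3 + 10x^2 - 27x + 17) / (x - 4)
Step 1: -x^2 * (x - 4) = -x^3 + 4x^2; subtract.
Step 2: 6x * (x - 4) = 6x^2 - 24x; subtract.
Step 3: -3 * (x - 4) = -3x + 12; subtract.
Quotient: -x^2 + 6x - 3, Remainder: 5


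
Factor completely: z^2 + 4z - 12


Roots satisfy r1 + r2 = -b/a = -4 and r1*r2 = c/a = -12.
So r1 = 2, r2 = -6.
z^2 + 4z - 12 = (z - r1)(z - r2) = (z - 2)(z + 6)


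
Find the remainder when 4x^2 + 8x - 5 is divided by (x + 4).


By the Remainder Theorem, the remainder equals p(-4):
  4*(-4)^2 = 64
  8*(-4)^1 = -32
  constant: -5
Sum: 64 - 32 - 5 = 27


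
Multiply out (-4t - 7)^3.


Expand (-4t - 7)^3 by repeated multiplication:
  (-4t - 7)^2 = 16t^2 + 56t + 49
= -64t^3 - 336t^2 - 588t - 343


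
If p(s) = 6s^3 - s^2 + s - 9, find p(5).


Using direct substitution:
  6 * (5)^3 = 750
  -1 * (5)^2 = -25
  1 * (5)^1 = 5
  constant: -9
Sum = 750 - 25 + 5 - 9 = 721


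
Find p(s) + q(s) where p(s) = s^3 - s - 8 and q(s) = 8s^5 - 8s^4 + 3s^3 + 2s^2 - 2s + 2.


Align terms by degree and add:
  s^3 - s - 8
+ 8s^5 - 8s^4 + 3s^3 + 2s^2 - 2s + 2
= 8s^5 - 8s^4 + 4s^3 + 2s^2 - 3s - 6


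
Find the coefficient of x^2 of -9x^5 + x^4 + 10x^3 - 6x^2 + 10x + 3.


Read off the coefficient of x^2: -6


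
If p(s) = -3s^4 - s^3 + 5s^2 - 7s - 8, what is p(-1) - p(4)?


p(-1) = 2
p(4) = -788
p(-1) - p(4) = 2 + 788 = 790


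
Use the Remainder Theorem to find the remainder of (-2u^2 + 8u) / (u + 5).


By the Remainder Theorem, the remainder equals p(-5):
  -2*(-5)^2 = -50
  8*(-5)^1 = -40
  constant: 0
Sum: -50 - 40 + 0 = -90


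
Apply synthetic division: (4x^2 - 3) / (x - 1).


Synthetic division with c = 1. Coefficients: 4, 0, -3
Bring down 4.
  4 * 1 = 4; 4 + 0 = 4
  4 * 1 = 4; 4 - 3 = 1
Quotient: 4x + 4, Remainder: 1


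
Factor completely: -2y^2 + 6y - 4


Roots satisfy r1 + r2 = -b/a = 3 and r1*r2 = c/a = 2.
So r1 = 2, r2 = 1.
-2y^2 + 6y - 4 = -2(y - r1)(y - r2) = -2(y - 2)(y - 1)


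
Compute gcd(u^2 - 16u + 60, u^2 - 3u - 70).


Factor each:
  u^2 - 16u + 60 = (u - 10)(u - 6)
  u^2 - 3u - 70 = (u - 10)(u + 7)
Common monic factor: u - 10


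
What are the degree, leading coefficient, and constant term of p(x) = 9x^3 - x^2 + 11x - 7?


Highest power of x is 3, with coefficient 9. Constant term is -7.
Degree = 3, leading coefficient = 9, constant term = -7


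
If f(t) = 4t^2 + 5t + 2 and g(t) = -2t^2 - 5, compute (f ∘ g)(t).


Substitute g(t) into f:
f(g(t)) = 4*(-2t^2 - 5)^2 + 5*(-2t^2 - 5) + 2
(-2t^2 - 5)^2 = 4t^4 + 20t^2 + 25
Expand and combine: 16t^4 + 70t^2 + 77


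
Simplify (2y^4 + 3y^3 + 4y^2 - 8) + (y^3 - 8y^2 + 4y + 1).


Align terms by degree and add:
  2y^4 + 3y^3 + 4y^2 - 8
+ y^3 - 8y^2 + 4y + 1
= 2y^4 + 4y^3 - 4y^2 + 4y - 7


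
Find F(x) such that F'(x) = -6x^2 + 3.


Reverse power rule on each term:
  ∫ -6x^2 dx = -2x^3
  ∫ 3 dx = 3x
F(x) = -2x^3 + 3x + C


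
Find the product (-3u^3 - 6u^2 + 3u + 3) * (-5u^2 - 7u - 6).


Distribute each term of the first polynomial:
  (-3u^3)(-5u^2 - 7u - 6) = 15u^5 + 21u^4 + 18u^3
  (-6u^2)(-5u^2 - 7u - 6) = 30u^4 + 42u^3 + 36u^2
  (3u)(-5u^2 - 7u - 6) = -15u^3 - 21u^2 - 18u
  (3)(-5u^2 - 7u - 6) = -15u^2 - 21u - 18
Sum: 15u^5 + 51u^4 + 45u^3 - 39u - 18
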